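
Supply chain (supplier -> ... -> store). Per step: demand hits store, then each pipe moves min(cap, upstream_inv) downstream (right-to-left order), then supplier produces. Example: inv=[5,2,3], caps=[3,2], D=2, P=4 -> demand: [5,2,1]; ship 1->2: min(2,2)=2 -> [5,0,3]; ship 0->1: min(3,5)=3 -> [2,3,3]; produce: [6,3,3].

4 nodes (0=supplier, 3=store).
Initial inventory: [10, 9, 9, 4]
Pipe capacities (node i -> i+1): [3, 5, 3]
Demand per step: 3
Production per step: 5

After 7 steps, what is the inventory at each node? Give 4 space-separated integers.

Step 1: demand=3,sold=3 ship[2->3]=3 ship[1->2]=5 ship[0->1]=3 prod=5 -> inv=[12 7 11 4]
Step 2: demand=3,sold=3 ship[2->3]=3 ship[1->2]=5 ship[0->1]=3 prod=5 -> inv=[14 5 13 4]
Step 3: demand=3,sold=3 ship[2->3]=3 ship[1->2]=5 ship[0->1]=3 prod=5 -> inv=[16 3 15 4]
Step 4: demand=3,sold=3 ship[2->3]=3 ship[1->2]=3 ship[0->1]=3 prod=5 -> inv=[18 3 15 4]
Step 5: demand=3,sold=3 ship[2->3]=3 ship[1->2]=3 ship[0->1]=3 prod=5 -> inv=[20 3 15 4]
Step 6: demand=3,sold=3 ship[2->3]=3 ship[1->2]=3 ship[0->1]=3 prod=5 -> inv=[22 3 15 4]
Step 7: demand=3,sold=3 ship[2->3]=3 ship[1->2]=3 ship[0->1]=3 prod=5 -> inv=[24 3 15 4]

24 3 15 4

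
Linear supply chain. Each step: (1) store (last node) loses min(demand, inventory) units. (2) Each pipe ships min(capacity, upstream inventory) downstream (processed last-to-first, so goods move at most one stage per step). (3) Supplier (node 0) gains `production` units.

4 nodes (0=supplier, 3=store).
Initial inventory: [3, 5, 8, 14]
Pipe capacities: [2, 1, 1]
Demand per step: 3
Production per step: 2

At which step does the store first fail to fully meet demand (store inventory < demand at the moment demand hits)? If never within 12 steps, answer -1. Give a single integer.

Step 1: demand=3,sold=3 ship[2->3]=1 ship[1->2]=1 ship[0->1]=2 prod=2 -> [3 6 8 12]
Step 2: demand=3,sold=3 ship[2->3]=1 ship[1->2]=1 ship[0->1]=2 prod=2 -> [3 7 8 10]
Step 3: demand=3,sold=3 ship[2->3]=1 ship[1->2]=1 ship[0->1]=2 prod=2 -> [3 8 8 8]
Step 4: demand=3,sold=3 ship[2->3]=1 ship[1->2]=1 ship[0->1]=2 prod=2 -> [3 9 8 6]
Step 5: demand=3,sold=3 ship[2->3]=1 ship[1->2]=1 ship[0->1]=2 prod=2 -> [3 10 8 4]
Step 6: demand=3,sold=3 ship[2->3]=1 ship[1->2]=1 ship[0->1]=2 prod=2 -> [3 11 8 2]
Step 7: demand=3,sold=2 ship[2->3]=1 ship[1->2]=1 ship[0->1]=2 prod=2 -> [3 12 8 1]
Step 8: demand=3,sold=1 ship[2->3]=1 ship[1->2]=1 ship[0->1]=2 prod=2 -> [3 13 8 1]
Step 9: demand=3,sold=1 ship[2->3]=1 ship[1->2]=1 ship[0->1]=2 prod=2 -> [3 14 8 1]
Step 10: demand=3,sold=1 ship[2->3]=1 ship[1->2]=1 ship[0->1]=2 prod=2 -> [3 15 8 1]
Step 11: demand=3,sold=1 ship[2->3]=1 ship[1->2]=1 ship[0->1]=2 prod=2 -> [3 16 8 1]
Step 12: demand=3,sold=1 ship[2->3]=1 ship[1->2]=1 ship[0->1]=2 prod=2 -> [3 17 8 1]
First stockout at step 7

7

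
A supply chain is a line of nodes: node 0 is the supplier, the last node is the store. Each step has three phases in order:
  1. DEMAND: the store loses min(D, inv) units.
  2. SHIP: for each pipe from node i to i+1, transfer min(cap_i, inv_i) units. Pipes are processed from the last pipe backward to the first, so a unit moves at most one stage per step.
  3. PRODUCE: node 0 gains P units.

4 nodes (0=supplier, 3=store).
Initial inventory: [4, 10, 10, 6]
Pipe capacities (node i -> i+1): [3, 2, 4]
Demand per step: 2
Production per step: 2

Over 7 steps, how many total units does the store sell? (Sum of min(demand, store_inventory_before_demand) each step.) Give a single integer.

Step 1: sold=2 (running total=2) -> [3 11 8 8]
Step 2: sold=2 (running total=4) -> [2 12 6 10]
Step 3: sold=2 (running total=6) -> [2 12 4 12]
Step 4: sold=2 (running total=8) -> [2 12 2 14]
Step 5: sold=2 (running total=10) -> [2 12 2 14]
Step 6: sold=2 (running total=12) -> [2 12 2 14]
Step 7: sold=2 (running total=14) -> [2 12 2 14]

Answer: 14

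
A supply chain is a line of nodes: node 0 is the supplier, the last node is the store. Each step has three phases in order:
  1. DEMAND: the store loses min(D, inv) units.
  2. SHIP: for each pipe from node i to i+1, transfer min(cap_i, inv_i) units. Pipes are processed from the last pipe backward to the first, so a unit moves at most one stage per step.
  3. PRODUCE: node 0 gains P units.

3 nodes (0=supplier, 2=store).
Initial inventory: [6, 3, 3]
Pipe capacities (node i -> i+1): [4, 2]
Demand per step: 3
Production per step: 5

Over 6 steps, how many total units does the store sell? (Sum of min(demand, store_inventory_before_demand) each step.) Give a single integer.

Step 1: sold=3 (running total=3) -> [7 5 2]
Step 2: sold=2 (running total=5) -> [8 7 2]
Step 3: sold=2 (running total=7) -> [9 9 2]
Step 4: sold=2 (running total=9) -> [10 11 2]
Step 5: sold=2 (running total=11) -> [11 13 2]
Step 6: sold=2 (running total=13) -> [12 15 2]

Answer: 13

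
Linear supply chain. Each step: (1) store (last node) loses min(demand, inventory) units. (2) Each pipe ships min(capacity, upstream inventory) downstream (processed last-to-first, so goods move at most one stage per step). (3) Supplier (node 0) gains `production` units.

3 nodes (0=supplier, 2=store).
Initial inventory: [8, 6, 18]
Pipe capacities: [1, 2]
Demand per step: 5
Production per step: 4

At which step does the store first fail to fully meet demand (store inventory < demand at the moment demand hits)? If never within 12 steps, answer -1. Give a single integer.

Step 1: demand=5,sold=5 ship[1->2]=2 ship[0->1]=1 prod=4 -> [11 5 15]
Step 2: demand=5,sold=5 ship[1->2]=2 ship[0->1]=1 prod=4 -> [14 4 12]
Step 3: demand=5,sold=5 ship[1->2]=2 ship[0->1]=1 prod=4 -> [17 3 9]
Step 4: demand=5,sold=5 ship[1->2]=2 ship[0->1]=1 prod=4 -> [20 2 6]
Step 5: demand=5,sold=5 ship[1->2]=2 ship[0->1]=1 prod=4 -> [23 1 3]
Step 6: demand=5,sold=3 ship[1->2]=1 ship[0->1]=1 prod=4 -> [26 1 1]
Step 7: demand=5,sold=1 ship[1->2]=1 ship[0->1]=1 prod=4 -> [29 1 1]
Step 8: demand=5,sold=1 ship[1->2]=1 ship[0->1]=1 prod=4 -> [32 1 1]
Step 9: demand=5,sold=1 ship[1->2]=1 ship[0->1]=1 prod=4 -> [35 1 1]
Step 10: demand=5,sold=1 ship[1->2]=1 ship[0->1]=1 prod=4 -> [38 1 1]
Step 11: demand=5,sold=1 ship[1->2]=1 ship[0->1]=1 prod=4 -> [41 1 1]
Step 12: demand=5,sold=1 ship[1->2]=1 ship[0->1]=1 prod=4 -> [44 1 1]
First stockout at step 6

6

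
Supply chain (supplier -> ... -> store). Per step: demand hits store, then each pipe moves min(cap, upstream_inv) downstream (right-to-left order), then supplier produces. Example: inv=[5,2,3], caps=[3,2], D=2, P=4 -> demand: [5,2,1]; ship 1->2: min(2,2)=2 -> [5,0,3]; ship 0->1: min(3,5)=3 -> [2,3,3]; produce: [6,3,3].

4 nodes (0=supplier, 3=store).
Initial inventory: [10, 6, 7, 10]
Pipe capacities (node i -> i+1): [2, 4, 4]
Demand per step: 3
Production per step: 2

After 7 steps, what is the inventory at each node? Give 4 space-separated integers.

Step 1: demand=3,sold=3 ship[2->3]=4 ship[1->2]=4 ship[0->1]=2 prod=2 -> inv=[10 4 7 11]
Step 2: demand=3,sold=3 ship[2->3]=4 ship[1->2]=4 ship[0->1]=2 prod=2 -> inv=[10 2 7 12]
Step 3: demand=3,sold=3 ship[2->3]=4 ship[1->2]=2 ship[0->1]=2 prod=2 -> inv=[10 2 5 13]
Step 4: demand=3,sold=3 ship[2->3]=4 ship[1->2]=2 ship[0->1]=2 prod=2 -> inv=[10 2 3 14]
Step 5: demand=3,sold=3 ship[2->3]=3 ship[1->2]=2 ship[0->1]=2 prod=2 -> inv=[10 2 2 14]
Step 6: demand=3,sold=3 ship[2->3]=2 ship[1->2]=2 ship[0->1]=2 prod=2 -> inv=[10 2 2 13]
Step 7: demand=3,sold=3 ship[2->3]=2 ship[1->2]=2 ship[0->1]=2 prod=2 -> inv=[10 2 2 12]

10 2 2 12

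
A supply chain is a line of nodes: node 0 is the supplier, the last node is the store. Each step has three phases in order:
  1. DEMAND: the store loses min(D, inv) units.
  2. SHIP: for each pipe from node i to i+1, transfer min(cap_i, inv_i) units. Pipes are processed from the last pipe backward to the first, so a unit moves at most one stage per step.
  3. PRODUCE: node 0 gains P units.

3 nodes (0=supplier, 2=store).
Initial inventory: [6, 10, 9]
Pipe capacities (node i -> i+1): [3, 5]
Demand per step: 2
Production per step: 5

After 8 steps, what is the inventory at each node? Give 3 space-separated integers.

Step 1: demand=2,sold=2 ship[1->2]=5 ship[0->1]=3 prod=5 -> inv=[8 8 12]
Step 2: demand=2,sold=2 ship[1->2]=5 ship[0->1]=3 prod=5 -> inv=[10 6 15]
Step 3: demand=2,sold=2 ship[1->2]=5 ship[0->1]=3 prod=5 -> inv=[12 4 18]
Step 4: demand=2,sold=2 ship[1->2]=4 ship[0->1]=3 prod=5 -> inv=[14 3 20]
Step 5: demand=2,sold=2 ship[1->2]=3 ship[0->1]=3 prod=5 -> inv=[16 3 21]
Step 6: demand=2,sold=2 ship[1->2]=3 ship[0->1]=3 prod=5 -> inv=[18 3 22]
Step 7: demand=2,sold=2 ship[1->2]=3 ship[0->1]=3 prod=5 -> inv=[20 3 23]
Step 8: demand=2,sold=2 ship[1->2]=3 ship[0->1]=3 prod=5 -> inv=[22 3 24]

22 3 24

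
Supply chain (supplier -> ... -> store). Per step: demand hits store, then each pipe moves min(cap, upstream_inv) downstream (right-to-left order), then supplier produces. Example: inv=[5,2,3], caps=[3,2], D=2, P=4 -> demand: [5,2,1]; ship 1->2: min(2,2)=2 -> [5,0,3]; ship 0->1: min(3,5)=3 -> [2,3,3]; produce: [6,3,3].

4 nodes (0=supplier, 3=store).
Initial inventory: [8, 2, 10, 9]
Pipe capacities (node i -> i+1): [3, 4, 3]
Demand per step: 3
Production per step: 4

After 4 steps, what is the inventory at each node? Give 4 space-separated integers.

Step 1: demand=3,sold=3 ship[2->3]=3 ship[1->2]=2 ship[0->1]=3 prod=4 -> inv=[9 3 9 9]
Step 2: demand=3,sold=3 ship[2->3]=3 ship[1->2]=3 ship[0->1]=3 prod=4 -> inv=[10 3 9 9]
Step 3: demand=3,sold=3 ship[2->3]=3 ship[1->2]=3 ship[0->1]=3 prod=4 -> inv=[11 3 9 9]
Step 4: demand=3,sold=3 ship[2->3]=3 ship[1->2]=3 ship[0->1]=3 prod=4 -> inv=[12 3 9 9]

12 3 9 9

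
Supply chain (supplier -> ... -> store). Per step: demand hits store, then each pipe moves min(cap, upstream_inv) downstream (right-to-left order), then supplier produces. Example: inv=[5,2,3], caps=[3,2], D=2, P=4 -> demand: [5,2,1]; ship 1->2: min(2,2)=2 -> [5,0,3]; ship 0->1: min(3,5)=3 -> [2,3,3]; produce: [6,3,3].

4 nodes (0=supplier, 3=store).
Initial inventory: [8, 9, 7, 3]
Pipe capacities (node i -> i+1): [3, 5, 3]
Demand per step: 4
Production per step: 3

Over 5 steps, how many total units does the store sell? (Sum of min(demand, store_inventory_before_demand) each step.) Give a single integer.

Answer: 15

Derivation:
Step 1: sold=3 (running total=3) -> [8 7 9 3]
Step 2: sold=3 (running total=6) -> [8 5 11 3]
Step 3: sold=3 (running total=9) -> [8 3 13 3]
Step 4: sold=3 (running total=12) -> [8 3 13 3]
Step 5: sold=3 (running total=15) -> [8 3 13 3]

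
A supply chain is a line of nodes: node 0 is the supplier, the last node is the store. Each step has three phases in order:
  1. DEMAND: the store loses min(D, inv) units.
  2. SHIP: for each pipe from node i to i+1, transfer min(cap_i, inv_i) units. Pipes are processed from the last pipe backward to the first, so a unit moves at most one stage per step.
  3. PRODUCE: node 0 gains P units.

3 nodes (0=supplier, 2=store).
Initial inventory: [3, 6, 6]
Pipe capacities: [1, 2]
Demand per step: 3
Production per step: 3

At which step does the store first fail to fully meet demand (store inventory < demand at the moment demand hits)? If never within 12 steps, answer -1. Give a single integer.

Step 1: demand=3,sold=3 ship[1->2]=2 ship[0->1]=1 prod=3 -> [5 5 5]
Step 2: demand=3,sold=3 ship[1->2]=2 ship[0->1]=1 prod=3 -> [7 4 4]
Step 3: demand=3,sold=3 ship[1->2]=2 ship[0->1]=1 prod=3 -> [9 3 3]
Step 4: demand=3,sold=3 ship[1->2]=2 ship[0->1]=1 prod=3 -> [11 2 2]
Step 5: demand=3,sold=2 ship[1->2]=2 ship[0->1]=1 prod=3 -> [13 1 2]
Step 6: demand=3,sold=2 ship[1->2]=1 ship[0->1]=1 prod=3 -> [15 1 1]
Step 7: demand=3,sold=1 ship[1->2]=1 ship[0->1]=1 prod=3 -> [17 1 1]
Step 8: demand=3,sold=1 ship[1->2]=1 ship[0->1]=1 prod=3 -> [19 1 1]
Step 9: demand=3,sold=1 ship[1->2]=1 ship[0->1]=1 prod=3 -> [21 1 1]
Step 10: demand=3,sold=1 ship[1->2]=1 ship[0->1]=1 prod=3 -> [23 1 1]
Step 11: demand=3,sold=1 ship[1->2]=1 ship[0->1]=1 prod=3 -> [25 1 1]
Step 12: demand=3,sold=1 ship[1->2]=1 ship[0->1]=1 prod=3 -> [27 1 1]
First stockout at step 5

5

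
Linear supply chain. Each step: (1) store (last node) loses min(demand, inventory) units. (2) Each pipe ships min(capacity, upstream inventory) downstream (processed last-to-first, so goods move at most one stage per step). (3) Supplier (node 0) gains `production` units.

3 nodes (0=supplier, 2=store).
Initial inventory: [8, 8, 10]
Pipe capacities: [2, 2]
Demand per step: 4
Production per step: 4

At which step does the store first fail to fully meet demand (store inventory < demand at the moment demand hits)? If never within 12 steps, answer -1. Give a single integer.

Step 1: demand=4,sold=4 ship[1->2]=2 ship[0->1]=2 prod=4 -> [10 8 8]
Step 2: demand=4,sold=4 ship[1->2]=2 ship[0->1]=2 prod=4 -> [12 8 6]
Step 3: demand=4,sold=4 ship[1->2]=2 ship[0->1]=2 prod=4 -> [14 8 4]
Step 4: demand=4,sold=4 ship[1->2]=2 ship[0->1]=2 prod=4 -> [16 8 2]
Step 5: demand=4,sold=2 ship[1->2]=2 ship[0->1]=2 prod=4 -> [18 8 2]
Step 6: demand=4,sold=2 ship[1->2]=2 ship[0->1]=2 prod=4 -> [20 8 2]
Step 7: demand=4,sold=2 ship[1->2]=2 ship[0->1]=2 prod=4 -> [22 8 2]
Step 8: demand=4,sold=2 ship[1->2]=2 ship[0->1]=2 prod=4 -> [24 8 2]
Step 9: demand=4,sold=2 ship[1->2]=2 ship[0->1]=2 prod=4 -> [26 8 2]
Step 10: demand=4,sold=2 ship[1->2]=2 ship[0->1]=2 prod=4 -> [28 8 2]
Step 11: demand=4,sold=2 ship[1->2]=2 ship[0->1]=2 prod=4 -> [30 8 2]
Step 12: demand=4,sold=2 ship[1->2]=2 ship[0->1]=2 prod=4 -> [32 8 2]
First stockout at step 5

5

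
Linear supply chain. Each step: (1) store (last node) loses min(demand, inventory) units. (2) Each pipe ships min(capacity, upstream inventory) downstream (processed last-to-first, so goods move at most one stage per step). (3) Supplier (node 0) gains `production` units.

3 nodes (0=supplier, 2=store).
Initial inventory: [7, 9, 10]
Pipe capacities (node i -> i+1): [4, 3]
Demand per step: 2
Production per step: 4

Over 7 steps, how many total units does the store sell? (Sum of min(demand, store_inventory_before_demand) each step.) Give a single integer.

Answer: 14

Derivation:
Step 1: sold=2 (running total=2) -> [7 10 11]
Step 2: sold=2 (running total=4) -> [7 11 12]
Step 3: sold=2 (running total=6) -> [7 12 13]
Step 4: sold=2 (running total=8) -> [7 13 14]
Step 5: sold=2 (running total=10) -> [7 14 15]
Step 6: sold=2 (running total=12) -> [7 15 16]
Step 7: sold=2 (running total=14) -> [7 16 17]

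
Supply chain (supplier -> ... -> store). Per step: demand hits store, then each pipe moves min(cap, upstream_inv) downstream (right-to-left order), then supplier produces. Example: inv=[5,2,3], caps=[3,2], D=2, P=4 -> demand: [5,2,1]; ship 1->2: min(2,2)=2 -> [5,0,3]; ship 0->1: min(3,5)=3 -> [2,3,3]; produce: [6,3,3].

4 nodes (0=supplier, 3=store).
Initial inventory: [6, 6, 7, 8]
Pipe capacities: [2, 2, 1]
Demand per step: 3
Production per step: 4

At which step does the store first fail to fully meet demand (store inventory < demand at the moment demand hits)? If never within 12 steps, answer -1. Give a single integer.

Step 1: demand=3,sold=3 ship[2->3]=1 ship[1->2]=2 ship[0->1]=2 prod=4 -> [8 6 8 6]
Step 2: demand=3,sold=3 ship[2->3]=1 ship[1->2]=2 ship[0->1]=2 prod=4 -> [10 6 9 4]
Step 3: demand=3,sold=3 ship[2->3]=1 ship[1->2]=2 ship[0->1]=2 prod=4 -> [12 6 10 2]
Step 4: demand=3,sold=2 ship[2->3]=1 ship[1->2]=2 ship[0->1]=2 prod=4 -> [14 6 11 1]
Step 5: demand=3,sold=1 ship[2->3]=1 ship[1->2]=2 ship[0->1]=2 prod=4 -> [16 6 12 1]
Step 6: demand=3,sold=1 ship[2->3]=1 ship[1->2]=2 ship[0->1]=2 prod=4 -> [18 6 13 1]
Step 7: demand=3,sold=1 ship[2->3]=1 ship[1->2]=2 ship[0->1]=2 prod=4 -> [20 6 14 1]
Step 8: demand=3,sold=1 ship[2->3]=1 ship[1->2]=2 ship[0->1]=2 prod=4 -> [22 6 15 1]
Step 9: demand=3,sold=1 ship[2->3]=1 ship[1->2]=2 ship[0->1]=2 prod=4 -> [24 6 16 1]
Step 10: demand=3,sold=1 ship[2->3]=1 ship[1->2]=2 ship[0->1]=2 prod=4 -> [26 6 17 1]
Step 11: demand=3,sold=1 ship[2->3]=1 ship[1->2]=2 ship[0->1]=2 prod=4 -> [28 6 18 1]
Step 12: demand=3,sold=1 ship[2->3]=1 ship[1->2]=2 ship[0->1]=2 prod=4 -> [30 6 19 1]
First stockout at step 4

4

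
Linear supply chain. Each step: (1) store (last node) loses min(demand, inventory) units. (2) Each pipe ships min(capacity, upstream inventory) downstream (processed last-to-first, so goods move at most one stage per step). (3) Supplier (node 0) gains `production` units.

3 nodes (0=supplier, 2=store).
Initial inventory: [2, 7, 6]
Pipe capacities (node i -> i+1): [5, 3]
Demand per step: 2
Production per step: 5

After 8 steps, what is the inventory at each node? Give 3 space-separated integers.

Step 1: demand=2,sold=2 ship[1->2]=3 ship[0->1]=2 prod=5 -> inv=[5 6 7]
Step 2: demand=2,sold=2 ship[1->2]=3 ship[0->1]=5 prod=5 -> inv=[5 8 8]
Step 3: demand=2,sold=2 ship[1->2]=3 ship[0->1]=5 prod=5 -> inv=[5 10 9]
Step 4: demand=2,sold=2 ship[1->2]=3 ship[0->1]=5 prod=5 -> inv=[5 12 10]
Step 5: demand=2,sold=2 ship[1->2]=3 ship[0->1]=5 prod=5 -> inv=[5 14 11]
Step 6: demand=2,sold=2 ship[1->2]=3 ship[0->1]=5 prod=5 -> inv=[5 16 12]
Step 7: demand=2,sold=2 ship[1->2]=3 ship[0->1]=5 prod=5 -> inv=[5 18 13]
Step 8: demand=2,sold=2 ship[1->2]=3 ship[0->1]=5 prod=5 -> inv=[5 20 14]

5 20 14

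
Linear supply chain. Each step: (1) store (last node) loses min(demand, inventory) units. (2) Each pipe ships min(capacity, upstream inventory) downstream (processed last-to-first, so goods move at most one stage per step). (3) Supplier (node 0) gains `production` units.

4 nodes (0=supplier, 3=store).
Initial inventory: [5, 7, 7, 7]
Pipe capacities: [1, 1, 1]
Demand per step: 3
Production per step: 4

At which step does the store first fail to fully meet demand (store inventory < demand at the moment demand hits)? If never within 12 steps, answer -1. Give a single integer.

Step 1: demand=3,sold=3 ship[2->3]=1 ship[1->2]=1 ship[0->1]=1 prod=4 -> [8 7 7 5]
Step 2: demand=3,sold=3 ship[2->3]=1 ship[1->2]=1 ship[0->1]=1 prod=4 -> [11 7 7 3]
Step 3: demand=3,sold=3 ship[2->3]=1 ship[1->2]=1 ship[0->1]=1 prod=4 -> [14 7 7 1]
Step 4: demand=3,sold=1 ship[2->3]=1 ship[1->2]=1 ship[0->1]=1 prod=4 -> [17 7 7 1]
Step 5: demand=3,sold=1 ship[2->3]=1 ship[1->2]=1 ship[0->1]=1 prod=4 -> [20 7 7 1]
Step 6: demand=3,sold=1 ship[2->3]=1 ship[1->2]=1 ship[0->1]=1 prod=4 -> [23 7 7 1]
Step 7: demand=3,sold=1 ship[2->3]=1 ship[1->2]=1 ship[0->1]=1 prod=4 -> [26 7 7 1]
Step 8: demand=3,sold=1 ship[2->3]=1 ship[1->2]=1 ship[0->1]=1 prod=4 -> [29 7 7 1]
Step 9: demand=3,sold=1 ship[2->3]=1 ship[1->2]=1 ship[0->1]=1 prod=4 -> [32 7 7 1]
Step 10: demand=3,sold=1 ship[2->3]=1 ship[1->2]=1 ship[0->1]=1 prod=4 -> [35 7 7 1]
Step 11: demand=3,sold=1 ship[2->3]=1 ship[1->2]=1 ship[0->1]=1 prod=4 -> [38 7 7 1]
Step 12: demand=3,sold=1 ship[2->3]=1 ship[1->2]=1 ship[0->1]=1 prod=4 -> [41 7 7 1]
First stockout at step 4

4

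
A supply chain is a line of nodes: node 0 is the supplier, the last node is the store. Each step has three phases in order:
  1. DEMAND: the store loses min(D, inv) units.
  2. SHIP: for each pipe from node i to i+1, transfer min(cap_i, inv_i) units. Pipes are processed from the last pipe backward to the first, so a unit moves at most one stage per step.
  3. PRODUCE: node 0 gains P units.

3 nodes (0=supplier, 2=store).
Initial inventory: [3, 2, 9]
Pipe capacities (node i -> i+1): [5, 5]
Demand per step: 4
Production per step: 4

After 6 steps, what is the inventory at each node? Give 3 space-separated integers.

Step 1: demand=4,sold=4 ship[1->2]=2 ship[0->1]=3 prod=4 -> inv=[4 3 7]
Step 2: demand=4,sold=4 ship[1->2]=3 ship[0->1]=4 prod=4 -> inv=[4 4 6]
Step 3: demand=4,sold=4 ship[1->2]=4 ship[0->1]=4 prod=4 -> inv=[4 4 6]
Step 4: demand=4,sold=4 ship[1->2]=4 ship[0->1]=4 prod=4 -> inv=[4 4 6]
Step 5: demand=4,sold=4 ship[1->2]=4 ship[0->1]=4 prod=4 -> inv=[4 4 6]
Step 6: demand=4,sold=4 ship[1->2]=4 ship[0->1]=4 prod=4 -> inv=[4 4 6]

4 4 6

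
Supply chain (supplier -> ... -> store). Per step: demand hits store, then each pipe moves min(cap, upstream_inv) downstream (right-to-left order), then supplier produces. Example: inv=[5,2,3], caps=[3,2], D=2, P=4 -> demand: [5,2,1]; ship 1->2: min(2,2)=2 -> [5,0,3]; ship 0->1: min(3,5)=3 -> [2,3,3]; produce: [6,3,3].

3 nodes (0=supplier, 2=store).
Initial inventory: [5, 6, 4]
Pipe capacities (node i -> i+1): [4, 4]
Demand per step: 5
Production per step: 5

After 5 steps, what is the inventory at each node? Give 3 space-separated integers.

Step 1: demand=5,sold=4 ship[1->2]=4 ship[0->1]=4 prod=5 -> inv=[6 6 4]
Step 2: demand=5,sold=4 ship[1->2]=4 ship[0->1]=4 prod=5 -> inv=[7 6 4]
Step 3: demand=5,sold=4 ship[1->2]=4 ship[0->1]=4 prod=5 -> inv=[8 6 4]
Step 4: demand=5,sold=4 ship[1->2]=4 ship[0->1]=4 prod=5 -> inv=[9 6 4]
Step 5: demand=5,sold=4 ship[1->2]=4 ship[0->1]=4 prod=5 -> inv=[10 6 4]

10 6 4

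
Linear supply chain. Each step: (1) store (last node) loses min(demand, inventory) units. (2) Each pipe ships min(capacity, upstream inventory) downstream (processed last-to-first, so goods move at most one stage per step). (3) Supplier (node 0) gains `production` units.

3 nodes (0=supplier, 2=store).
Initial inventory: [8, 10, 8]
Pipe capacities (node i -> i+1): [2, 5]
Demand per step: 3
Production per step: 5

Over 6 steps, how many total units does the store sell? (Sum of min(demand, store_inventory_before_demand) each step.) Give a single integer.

Answer: 18

Derivation:
Step 1: sold=3 (running total=3) -> [11 7 10]
Step 2: sold=3 (running total=6) -> [14 4 12]
Step 3: sold=3 (running total=9) -> [17 2 13]
Step 4: sold=3 (running total=12) -> [20 2 12]
Step 5: sold=3 (running total=15) -> [23 2 11]
Step 6: sold=3 (running total=18) -> [26 2 10]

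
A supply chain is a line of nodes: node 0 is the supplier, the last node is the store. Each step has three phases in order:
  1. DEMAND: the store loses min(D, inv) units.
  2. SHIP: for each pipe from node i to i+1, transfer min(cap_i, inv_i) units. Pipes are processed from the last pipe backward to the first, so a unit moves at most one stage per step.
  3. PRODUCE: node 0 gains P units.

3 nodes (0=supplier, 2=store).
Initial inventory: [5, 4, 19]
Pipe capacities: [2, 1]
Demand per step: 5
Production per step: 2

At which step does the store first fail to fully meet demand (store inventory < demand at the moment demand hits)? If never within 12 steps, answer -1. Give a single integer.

Step 1: demand=5,sold=5 ship[1->2]=1 ship[0->1]=2 prod=2 -> [5 5 15]
Step 2: demand=5,sold=5 ship[1->2]=1 ship[0->1]=2 prod=2 -> [5 6 11]
Step 3: demand=5,sold=5 ship[1->2]=1 ship[0->1]=2 prod=2 -> [5 7 7]
Step 4: demand=5,sold=5 ship[1->2]=1 ship[0->1]=2 prod=2 -> [5 8 3]
Step 5: demand=5,sold=3 ship[1->2]=1 ship[0->1]=2 prod=2 -> [5 9 1]
Step 6: demand=5,sold=1 ship[1->2]=1 ship[0->1]=2 prod=2 -> [5 10 1]
Step 7: demand=5,sold=1 ship[1->2]=1 ship[0->1]=2 prod=2 -> [5 11 1]
Step 8: demand=5,sold=1 ship[1->2]=1 ship[0->1]=2 prod=2 -> [5 12 1]
Step 9: demand=5,sold=1 ship[1->2]=1 ship[0->1]=2 prod=2 -> [5 13 1]
Step 10: demand=5,sold=1 ship[1->2]=1 ship[0->1]=2 prod=2 -> [5 14 1]
Step 11: demand=5,sold=1 ship[1->2]=1 ship[0->1]=2 prod=2 -> [5 15 1]
Step 12: demand=5,sold=1 ship[1->2]=1 ship[0->1]=2 prod=2 -> [5 16 1]
First stockout at step 5

5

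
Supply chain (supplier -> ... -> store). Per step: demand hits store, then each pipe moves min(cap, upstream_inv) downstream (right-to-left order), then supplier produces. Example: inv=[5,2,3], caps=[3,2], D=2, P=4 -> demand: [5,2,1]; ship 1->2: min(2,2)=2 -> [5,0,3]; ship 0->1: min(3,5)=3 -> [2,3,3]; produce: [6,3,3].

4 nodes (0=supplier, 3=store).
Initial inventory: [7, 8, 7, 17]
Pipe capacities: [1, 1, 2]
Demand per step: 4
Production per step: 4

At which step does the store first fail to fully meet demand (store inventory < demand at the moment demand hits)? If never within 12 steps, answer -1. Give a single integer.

Step 1: demand=4,sold=4 ship[2->3]=2 ship[1->2]=1 ship[0->1]=1 prod=4 -> [10 8 6 15]
Step 2: demand=4,sold=4 ship[2->3]=2 ship[1->2]=1 ship[0->1]=1 prod=4 -> [13 8 5 13]
Step 3: demand=4,sold=4 ship[2->3]=2 ship[1->2]=1 ship[0->1]=1 prod=4 -> [16 8 4 11]
Step 4: demand=4,sold=4 ship[2->3]=2 ship[1->2]=1 ship[0->1]=1 prod=4 -> [19 8 3 9]
Step 5: demand=4,sold=4 ship[2->3]=2 ship[1->2]=1 ship[0->1]=1 prod=4 -> [22 8 2 7]
Step 6: demand=4,sold=4 ship[2->3]=2 ship[1->2]=1 ship[0->1]=1 prod=4 -> [25 8 1 5]
Step 7: demand=4,sold=4 ship[2->3]=1 ship[1->2]=1 ship[0->1]=1 prod=4 -> [28 8 1 2]
Step 8: demand=4,sold=2 ship[2->3]=1 ship[1->2]=1 ship[0->1]=1 prod=4 -> [31 8 1 1]
Step 9: demand=4,sold=1 ship[2->3]=1 ship[1->2]=1 ship[0->1]=1 prod=4 -> [34 8 1 1]
Step 10: demand=4,sold=1 ship[2->3]=1 ship[1->2]=1 ship[0->1]=1 prod=4 -> [37 8 1 1]
Step 11: demand=4,sold=1 ship[2->3]=1 ship[1->2]=1 ship[0->1]=1 prod=4 -> [40 8 1 1]
Step 12: demand=4,sold=1 ship[2->3]=1 ship[1->2]=1 ship[0->1]=1 prod=4 -> [43 8 1 1]
First stockout at step 8

8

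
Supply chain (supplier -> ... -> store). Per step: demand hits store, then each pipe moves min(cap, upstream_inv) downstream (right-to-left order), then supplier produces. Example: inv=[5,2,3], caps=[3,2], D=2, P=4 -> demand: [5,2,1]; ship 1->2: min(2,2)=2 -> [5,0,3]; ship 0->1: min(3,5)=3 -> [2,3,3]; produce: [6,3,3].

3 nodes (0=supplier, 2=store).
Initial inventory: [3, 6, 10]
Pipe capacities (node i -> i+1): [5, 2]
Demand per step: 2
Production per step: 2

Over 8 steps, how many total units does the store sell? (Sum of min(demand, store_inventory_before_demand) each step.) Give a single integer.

Answer: 16

Derivation:
Step 1: sold=2 (running total=2) -> [2 7 10]
Step 2: sold=2 (running total=4) -> [2 7 10]
Step 3: sold=2 (running total=6) -> [2 7 10]
Step 4: sold=2 (running total=8) -> [2 7 10]
Step 5: sold=2 (running total=10) -> [2 7 10]
Step 6: sold=2 (running total=12) -> [2 7 10]
Step 7: sold=2 (running total=14) -> [2 7 10]
Step 8: sold=2 (running total=16) -> [2 7 10]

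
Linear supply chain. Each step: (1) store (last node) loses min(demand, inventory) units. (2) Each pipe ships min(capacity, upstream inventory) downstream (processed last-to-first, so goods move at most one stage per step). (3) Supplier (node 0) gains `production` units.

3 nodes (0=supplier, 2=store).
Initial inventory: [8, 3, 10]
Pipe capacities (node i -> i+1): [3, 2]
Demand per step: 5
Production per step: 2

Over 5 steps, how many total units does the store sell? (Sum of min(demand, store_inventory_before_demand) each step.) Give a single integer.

Answer: 18

Derivation:
Step 1: sold=5 (running total=5) -> [7 4 7]
Step 2: sold=5 (running total=10) -> [6 5 4]
Step 3: sold=4 (running total=14) -> [5 6 2]
Step 4: sold=2 (running total=16) -> [4 7 2]
Step 5: sold=2 (running total=18) -> [3 8 2]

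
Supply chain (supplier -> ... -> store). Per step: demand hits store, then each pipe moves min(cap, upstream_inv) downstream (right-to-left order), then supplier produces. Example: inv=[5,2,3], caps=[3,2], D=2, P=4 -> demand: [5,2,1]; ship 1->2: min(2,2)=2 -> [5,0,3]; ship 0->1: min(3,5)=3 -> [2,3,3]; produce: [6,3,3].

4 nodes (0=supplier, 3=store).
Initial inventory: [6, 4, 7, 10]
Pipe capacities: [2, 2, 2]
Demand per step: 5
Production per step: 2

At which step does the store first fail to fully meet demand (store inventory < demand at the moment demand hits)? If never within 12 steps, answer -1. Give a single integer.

Step 1: demand=5,sold=5 ship[2->3]=2 ship[1->2]=2 ship[0->1]=2 prod=2 -> [6 4 7 7]
Step 2: demand=5,sold=5 ship[2->3]=2 ship[1->2]=2 ship[0->1]=2 prod=2 -> [6 4 7 4]
Step 3: demand=5,sold=4 ship[2->3]=2 ship[1->2]=2 ship[0->1]=2 prod=2 -> [6 4 7 2]
Step 4: demand=5,sold=2 ship[2->3]=2 ship[1->2]=2 ship[0->1]=2 prod=2 -> [6 4 7 2]
Step 5: demand=5,sold=2 ship[2->3]=2 ship[1->2]=2 ship[0->1]=2 prod=2 -> [6 4 7 2]
Step 6: demand=5,sold=2 ship[2->3]=2 ship[1->2]=2 ship[0->1]=2 prod=2 -> [6 4 7 2]
Step 7: demand=5,sold=2 ship[2->3]=2 ship[1->2]=2 ship[0->1]=2 prod=2 -> [6 4 7 2]
Step 8: demand=5,sold=2 ship[2->3]=2 ship[1->2]=2 ship[0->1]=2 prod=2 -> [6 4 7 2]
Step 9: demand=5,sold=2 ship[2->3]=2 ship[1->2]=2 ship[0->1]=2 prod=2 -> [6 4 7 2]
Step 10: demand=5,sold=2 ship[2->3]=2 ship[1->2]=2 ship[0->1]=2 prod=2 -> [6 4 7 2]
Step 11: demand=5,sold=2 ship[2->3]=2 ship[1->2]=2 ship[0->1]=2 prod=2 -> [6 4 7 2]
Step 12: demand=5,sold=2 ship[2->3]=2 ship[1->2]=2 ship[0->1]=2 prod=2 -> [6 4 7 2]
First stockout at step 3

3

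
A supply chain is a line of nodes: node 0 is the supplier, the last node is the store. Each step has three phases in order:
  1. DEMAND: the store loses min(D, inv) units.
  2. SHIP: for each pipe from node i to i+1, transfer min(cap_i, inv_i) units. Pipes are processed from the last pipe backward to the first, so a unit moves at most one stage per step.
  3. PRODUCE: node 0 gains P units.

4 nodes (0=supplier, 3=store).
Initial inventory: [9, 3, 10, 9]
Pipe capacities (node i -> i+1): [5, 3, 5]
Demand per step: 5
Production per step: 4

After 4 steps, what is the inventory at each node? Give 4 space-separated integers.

Step 1: demand=5,sold=5 ship[2->3]=5 ship[1->2]=3 ship[0->1]=5 prod=4 -> inv=[8 5 8 9]
Step 2: demand=5,sold=5 ship[2->3]=5 ship[1->2]=3 ship[0->1]=5 prod=4 -> inv=[7 7 6 9]
Step 3: demand=5,sold=5 ship[2->3]=5 ship[1->2]=3 ship[0->1]=5 prod=4 -> inv=[6 9 4 9]
Step 4: demand=5,sold=5 ship[2->3]=4 ship[1->2]=3 ship[0->1]=5 prod=4 -> inv=[5 11 3 8]

5 11 3 8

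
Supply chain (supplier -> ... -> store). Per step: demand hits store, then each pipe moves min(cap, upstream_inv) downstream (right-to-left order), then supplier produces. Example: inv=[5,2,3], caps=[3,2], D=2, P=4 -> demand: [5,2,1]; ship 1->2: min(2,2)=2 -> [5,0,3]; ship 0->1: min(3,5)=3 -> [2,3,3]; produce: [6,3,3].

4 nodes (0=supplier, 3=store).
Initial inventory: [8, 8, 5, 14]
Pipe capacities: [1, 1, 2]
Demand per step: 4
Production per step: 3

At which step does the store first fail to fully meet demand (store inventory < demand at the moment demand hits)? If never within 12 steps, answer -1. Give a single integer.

Step 1: demand=4,sold=4 ship[2->3]=2 ship[1->2]=1 ship[0->1]=1 prod=3 -> [10 8 4 12]
Step 2: demand=4,sold=4 ship[2->3]=2 ship[1->2]=1 ship[0->1]=1 prod=3 -> [12 8 3 10]
Step 3: demand=4,sold=4 ship[2->3]=2 ship[1->2]=1 ship[0->1]=1 prod=3 -> [14 8 2 8]
Step 4: demand=4,sold=4 ship[2->3]=2 ship[1->2]=1 ship[0->1]=1 prod=3 -> [16 8 1 6]
Step 5: demand=4,sold=4 ship[2->3]=1 ship[1->2]=1 ship[0->1]=1 prod=3 -> [18 8 1 3]
Step 6: demand=4,sold=3 ship[2->3]=1 ship[1->2]=1 ship[0->1]=1 prod=3 -> [20 8 1 1]
Step 7: demand=4,sold=1 ship[2->3]=1 ship[1->2]=1 ship[0->1]=1 prod=3 -> [22 8 1 1]
Step 8: demand=4,sold=1 ship[2->3]=1 ship[1->2]=1 ship[0->1]=1 prod=3 -> [24 8 1 1]
Step 9: demand=4,sold=1 ship[2->3]=1 ship[1->2]=1 ship[0->1]=1 prod=3 -> [26 8 1 1]
Step 10: demand=4,sold=1 ship[2->3]=1 ship[1->2]=1 ship[0->1]=1 prod=3 -> [28 8 1 1]
Step 11: demand=4,sold=1 ship[2->3]=1 ship[1->2]=1 ship[0->1]=1 prod=3 -> [30 8 1 1]
Step 12: demand=4,sold=1 ship[2->3]=1 ship[1->2]=1 ship[0->1]=1 prod=3 -> [32 8 1 1]
First stockout at step 6

6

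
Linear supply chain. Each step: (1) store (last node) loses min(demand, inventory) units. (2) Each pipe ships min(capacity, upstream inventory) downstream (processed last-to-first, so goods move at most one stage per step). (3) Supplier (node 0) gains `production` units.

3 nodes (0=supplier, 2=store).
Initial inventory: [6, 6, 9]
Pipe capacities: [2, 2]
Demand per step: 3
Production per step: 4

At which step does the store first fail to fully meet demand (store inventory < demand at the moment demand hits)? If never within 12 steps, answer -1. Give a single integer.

Step 1: demand=3,sold=3 ship[1->2]=2 ship[0->1]=2 prod=4 -> [8 6 8]
Step 2: demand=3,sold=3 ship[1->2]=2 ship[0->1]=2 prod=4 -> [10 6 7]
Step 3: demand=3,sold=3 ship[1->2]=2 ship[0->1]=2 prod=4 -> [12 6 6]
Step 4: demand=3,sold=3 ship[1->2]=2 ship[0->1]=2 prod=4 -> [14 6 5]
Step 5: demand=3,sold=3 ship[1->2]=2 ship[0->1]=2 prod=4 -> [16 6 4]
Step 6: demand=3,sold=3 ship[1->2]=2 ship[0->1]=2 prod=4 -> [18 6 3]
Step 7: demand=3,sold=3 ship[1->2]=2 ship[0->1]=2 prod=4 -> [20 6 2]
Step 8: demand=3,sold=2 ship[1->2]=2 ship[0->1]=2 prod=4 -> [22 6 2]
Step 9: demand=3,sold=2 ship[1->2]=2 ship[0->1]=2 prod=4 -> [24 6 2]
Step 10: demand=3,sold=2 ship[1->2]=2 ship[0->1]=2 prod=4 -> [26 6 2]
Step 11: demand=3,sold=2 ship[1->2]=2 ship[0->1]=2 prod=4 -> [28 6 2]
Step 12: demand=3,sold=2 ship[1->2]=2 ship[0->1]=2 prod=4 -> [30 6 2]
First stockout at step 8

8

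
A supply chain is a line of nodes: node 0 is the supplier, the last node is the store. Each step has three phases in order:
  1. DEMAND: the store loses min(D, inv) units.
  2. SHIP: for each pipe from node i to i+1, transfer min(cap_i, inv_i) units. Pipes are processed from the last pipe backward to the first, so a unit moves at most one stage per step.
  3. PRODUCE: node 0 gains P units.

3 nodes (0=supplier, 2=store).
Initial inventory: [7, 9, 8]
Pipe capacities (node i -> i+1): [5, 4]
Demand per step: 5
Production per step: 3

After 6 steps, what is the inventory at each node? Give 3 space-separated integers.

Step 1: demand=5,sold=5 ship[1->2]=4 ship[0->1]=5 prod=3 -> inv=[5 10 7]
Step 2: demand=5,sold=5 ship[1->2]=4 ship[0->1]=5 prod=3 -> inv=[3 11 6]
Step 3: demand=5,sold=5 ship[1->2]=4 ship[0->1]=3 prod=3 -> inv=[3 10 5]
Step 4: demand=5,sold=5 ship[1->2]=4 ship[0->1]=3 prod=3 -> inv=[3 9 4]
Step 5: demand=5,sold=4 ship[1->2]=4 ship[0->1]=3 prod=3 -> inv=[3 8 4]
Step 6: demand=5,sold=4 ship[1->2]=4 ship[0->1]=3 prod=3 -> inv=[3 7 4]

3 7 4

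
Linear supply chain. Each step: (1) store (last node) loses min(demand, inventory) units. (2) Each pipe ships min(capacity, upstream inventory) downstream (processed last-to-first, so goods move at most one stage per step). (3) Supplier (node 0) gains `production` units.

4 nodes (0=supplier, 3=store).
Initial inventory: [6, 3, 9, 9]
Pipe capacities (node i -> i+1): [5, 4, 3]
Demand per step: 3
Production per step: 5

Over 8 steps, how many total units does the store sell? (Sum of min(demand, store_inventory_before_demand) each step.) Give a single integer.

Step 1: sold=3 (running total=3) -> [6 5 9 9]
Step 2: sold=3 (running total=6) -> [6 6 10 9]
Step 3: sold=3 (running total=9) -> [6 7 11 9]
Step 4: sold=3 (running total=12) -> [6 8 12 9]
Step 5: sold=3 (running total=15) -> [6 9 13 9]
Step 6: sold=3 (running total=18) -> [6 10 14 9]
Step 7: sold=3 (running total=21) -> [6 11 15 9]
Step 8: sold=3 (running total=24) -> [6 12 16 9]

Answer: 24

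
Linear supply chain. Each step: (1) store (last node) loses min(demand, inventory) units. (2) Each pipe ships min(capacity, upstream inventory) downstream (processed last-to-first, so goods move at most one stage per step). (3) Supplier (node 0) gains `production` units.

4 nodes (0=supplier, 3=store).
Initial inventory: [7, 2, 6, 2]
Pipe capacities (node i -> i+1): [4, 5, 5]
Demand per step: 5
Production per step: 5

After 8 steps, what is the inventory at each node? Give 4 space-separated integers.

Step 1: demand=5,sold=2 ship[2->3]=5 ship[1->2]=2 ship[0->1]=4 prod=5 -> inv=[8 4 3 5]
Step 2: demand=5,sold=5 ship[2->3]=3 ship[1->2]=4 ship[0->1]=4 prod=5 -> inv=[9 4 4 3]
Step 3: demand=5,sold=3 ship[2->3]=4 ship[1->2]=4 ship[0->1]=4 prod=5 -> inv=[10 4 4 4]
Step 4: demand=5,sold=4 ship[2->3]=4 ship[1->2]=4 ship[0->1]=4 prod=5 -> inv=[11 4 4 4]
Step 5: demand=5,sold=4 ship[2->3]=4 ship[1->2]=4 ship[0->1]=4 prod=5 -> inv=[12 4 4 4]
Step 6: demand=5,sold=4 ship[2->3]=4 ship[1->2]=4 ship[0->1]=4 prod=5 -> inv=[13 4 4 4]
Step 7: demand=5,sold=4 ship[2->3]=4 ship[1->2]=4 ship[0->1]=4 prod=5 -> inv=[14 4 4 4]
Step 8: demand=5,sold=4 ship[2->3]=4 ship[1->2]=4 ship[0->1]=4 prod=5 -> inv=[15 4 4 4]

15 4 4 4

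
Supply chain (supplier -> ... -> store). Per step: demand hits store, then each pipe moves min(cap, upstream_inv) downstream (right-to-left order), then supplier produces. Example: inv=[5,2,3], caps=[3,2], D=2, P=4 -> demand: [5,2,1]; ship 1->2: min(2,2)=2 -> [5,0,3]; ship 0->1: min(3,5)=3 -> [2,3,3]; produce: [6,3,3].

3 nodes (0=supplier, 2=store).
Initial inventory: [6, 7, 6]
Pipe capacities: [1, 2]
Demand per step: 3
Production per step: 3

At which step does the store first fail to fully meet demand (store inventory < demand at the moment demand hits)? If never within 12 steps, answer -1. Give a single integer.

Step 1: demand=3,sold=3 ship[1->2]=2 ship[0->1]=1 prod=3 -> [8 6 5]
Step 2: demand=3,sold=3 ship[1->2]=2 ship[0->1]=1 prod=3 -> [10 5 4]
Step 3: demand=3,sold=3 ship[1->2]=2 ship[0->1]=1 prod=3 -> [12 4 3]
Step 4: demand=3,sold=3 ship[1->2]=2 ship[0->1]=1 prod=3 -> [14 3 2]
Step 5: demand=3,sold=2 ship[1->2]=2 ship[0->1]=1 prod=3 -> [16 2 2]
Step 6: demand=3,sold=2 ship[1->2]=2 ship[0->1]=1 prod=3 -> [18 1 2]
Step 7: demand=3,sold=2 ship[1->2]=1 ship[0->1]=1 prod=3 -> [20 1 1]
Step 8: demand=3,sold=1 ship[1->2]=1 ship[0->1]=1 prod=3 -> [22 1 1]
Step 9: demand=3,sold=1 ship[1->2]=1 ship[0->1]=1 prod=3 -> [24 1 1]
Step 10: demand=3,sold=1 ship[1->2]=1 ship[0->1]=1 prod=3 -> [26 1 1]
Step 11: demand=3,sold=1 ship[1->2]=1 ship[0->1]=1 prod=3 -> [28 1 1]
Step 12: demand=3,sold=1 ship[1->2]=1 ship[0->1]=1 prod=3 -> [30 1 1]
First stockout at step 5

5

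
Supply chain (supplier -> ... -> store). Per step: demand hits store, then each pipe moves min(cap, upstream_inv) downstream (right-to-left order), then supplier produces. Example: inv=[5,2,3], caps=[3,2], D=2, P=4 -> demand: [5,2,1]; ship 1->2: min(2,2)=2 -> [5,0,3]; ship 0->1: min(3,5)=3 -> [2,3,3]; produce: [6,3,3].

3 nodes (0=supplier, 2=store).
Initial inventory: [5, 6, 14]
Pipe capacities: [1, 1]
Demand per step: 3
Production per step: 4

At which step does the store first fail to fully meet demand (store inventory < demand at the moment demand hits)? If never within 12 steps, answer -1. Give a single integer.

Step 1: demand=3,sold=3 ship[1->2]=1 ship[0->1]=1 prod=4 -> [8 6 12]
Step 2: demand=3,sold=3 ship[1->2]=1 ship[0->1]=1 prod=4 -> [11 6 10]
Step 3: demand=3,sold=3 ship[1->2]=1 ship[0->1]=1 prod=4 -> [14 6 8]
Step 4: demand=3,sold=3 ship[1->2]=1 ship[0->1]=1 prod=4 -> [17 6 6]
Step 5: demand=3,sold=3 ship[1->2]=1 ship[0->1]=1 prod=4 -> [20 6 4]
Step 6: demand=3,sold=3 ship[1->2]=1 ship[0->1]=1 prod=4 -> [23 6 2]
Step 7: demand=3,sold=2 ship[1->2]=1 ship[0->1]=1 prod=4 -> [26 6 1]
Step 8: demand=3,sold=1 ship[1->2]=1 ship[0->1]=1 prod=4 -> [29 6 1]
Step 9: demand=3,sold=1 ship[1->2]=1 ship[0->1]=1 prod=4 -> [32 6 1]
Step 10: demand=3,sold=1 ship[1->2]=1 ship[0->1]=1 prod=4 -> [35 6 1]
Step 11: demand=3,sold=1 ship[1->2]=1 ship[0->1]=1 prod=4 -> [38 6 1]
Step 12: demand=3,sold=1 ship[1->2]=1 ship[0->1]=1 prod=4 -> [41 6 1]
First stockout at step 7

7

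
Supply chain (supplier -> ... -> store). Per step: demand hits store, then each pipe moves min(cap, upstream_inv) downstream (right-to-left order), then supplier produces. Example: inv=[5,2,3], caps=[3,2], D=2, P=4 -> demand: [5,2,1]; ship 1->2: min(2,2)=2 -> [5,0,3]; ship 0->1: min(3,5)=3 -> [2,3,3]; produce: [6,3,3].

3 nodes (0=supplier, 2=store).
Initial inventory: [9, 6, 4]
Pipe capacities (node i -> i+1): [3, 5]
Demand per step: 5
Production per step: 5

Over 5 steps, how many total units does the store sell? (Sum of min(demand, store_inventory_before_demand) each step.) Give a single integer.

Step 1: sold=4 (running total=4) -> [11 4 5]
Step 2: sold=5 (running total=9) -> [13 3 4]
Step 3: sold=4 (running total=13) -> [15 3 3]
Step 4: sold=3 (running total=16) -> [17 3 3]
Step 5: sold=3 (running total=19) -> [19 3 3]

Answer: 19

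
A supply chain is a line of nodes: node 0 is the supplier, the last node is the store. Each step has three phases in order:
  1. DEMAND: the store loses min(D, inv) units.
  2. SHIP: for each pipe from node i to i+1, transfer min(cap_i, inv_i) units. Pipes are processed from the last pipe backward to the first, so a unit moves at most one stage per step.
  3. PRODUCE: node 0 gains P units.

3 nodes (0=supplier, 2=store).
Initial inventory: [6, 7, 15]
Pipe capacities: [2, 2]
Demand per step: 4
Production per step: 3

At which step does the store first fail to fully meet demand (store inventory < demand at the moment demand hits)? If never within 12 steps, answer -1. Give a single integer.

Step 1: demand=4,sold=4 ship[1->2]=2 ship[0->1]=2 prod=3 -> [7 7 13]
Step 2: demand=4,sold=4 ship[1->2]=2 ship[0->1]=2 prod=3 -> [8 7 11]
Step 3: demand=4,sold=4 ship[1->2]=2 ship[0->1]=2 prod=3 -> [9 7 9]
Step 4: demand=4,sold=4 ship[1->2]=2 ship[0->1]=2 prod=3 -> [10 7 7]
Step 5: demand=4,sold=4 ship[1->2]=2 ship[0->1]=2 prod=3 -> [11 7 5]
Step 6: demand=4,sold=4 ship[1->2]=2 ship[0->1]=2 prod=3 -> [12 7 3]
Step 7: demand=4,sold=3 ship[1->2]=2 ship[0->1]=2 prod=3 -> [13 7 2]
Step 8: demand=4,sold=2 ship[1->2]=2 ship[0->1]=2 prod=3 -> [14 7 2]
Step 9: demand=4,sold=2 ship[1->2]=2 ship[0->1]=2 prod=3 -> [15 7 2]
Step 10: demand=4,sold=2 ship[1->2]=2 ship[0->1]=2 prod=3 -> [16 7 2]
Step 11: demand=4,sold=2 ship[1->2]=2 ship[0->1]=2 prod=3 -> [17 7 2]
Step 12: demand=4,sold=2 ship[1->2]=2 ship[0->1]=2 prod=3 -> [18 7 2]
First stockout at step 7

7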